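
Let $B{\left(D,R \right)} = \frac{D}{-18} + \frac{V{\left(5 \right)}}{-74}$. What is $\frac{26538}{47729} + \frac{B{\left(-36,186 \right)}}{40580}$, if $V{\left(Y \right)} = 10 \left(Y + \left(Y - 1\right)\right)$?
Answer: $\frac{39847129621}{71663184340} \approx 0.55603$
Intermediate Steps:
$V{\left(Y \right)} = -10 + 20 Y$ ($V{\left(Y \right)} = 10 \left(Y + \left(Y - 1\right)\right) = 10 \left(Y + \left(-1 + Y\right)\right) = 10 \left(-1 + 2 Y\right) = -10 + 20 Y$)
$B{\left(D,R \right)} = - \frac{45}{37} - \frac{D}{18}$ ($B{\left(D,R \right)} = \frac{D}{-18} + \frac{-10 + 20 \cdot 5}{-74} = D \left(- \frac{1}{18}\right) + \left(-10 + 100\right) \left(- \frac{1}{74}\right) = - \frac{D}{18} + 90 \left(- \frac{1}{74}\right) = - \frac{D}{18} - \frac{45}{37} = - \frac{45}{37} - \frac{D}{18}$)
$\frac{26538}{47729} + \frac{B{\left(-36,186 \right)}}{40580} = \frac{26538}{47729} + \frac{- \frac{45}{37} - -2}{40580} = 26538 \cdot \frac{1}{47729} + \left(- \frac{45}{37} + 2\right) \frac{1}{40580} = \frac{26538}{47729} + \frac{29}{37} \cdot \frac{1}{40580} = \frac{26538}{47729} + \frac{29}{1501460} = \frac{39847129621}{71663184340}$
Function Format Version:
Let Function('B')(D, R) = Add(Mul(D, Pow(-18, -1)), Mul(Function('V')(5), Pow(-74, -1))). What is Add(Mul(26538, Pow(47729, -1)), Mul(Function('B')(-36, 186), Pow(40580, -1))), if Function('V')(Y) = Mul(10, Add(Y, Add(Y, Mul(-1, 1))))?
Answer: Rational(39847129621, 71663184340) ≈ 0.55603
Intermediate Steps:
Function('V')(Y) = Add(-10, Mul(20, Y)) (Function('V')(Y) = Mul(10, Add(Y, Add(Y, -1))) = Mul(10, Add(Y, Add(-1, Y))) = Mul(10, Add(-1, Mul(2, Y))) = Add(-10, Mul(20, Y)))
Function('B')(D, R) = Add(Rational(-45, 37), Mul(Rational(-1, 18), D)) (Function('B')(D, R) = Add(Mul(D, Pow(-18, -1)), Mul(Add(-10, Mul(20, 5)), Pow(-74, -1))) = Add(Mul(D, Rational(-1, 18)), Mul(Add(-10, 100), Rational(-1, 74))) = Add(Mul(Rational(-1, 18), D), Mul(90, Rational(-1, 74))) = Add(Mul(Rational(-1, 18), D), Rational(-45, 37)) = Add(Rational(-45, 37), Mul(Rational(-1, 18), D)))
Add(Mul(26538, Pow(47729, -1)), Mul(Function('B')(-36, 186), Pow(40580, -1))) = Add(Mul(26538, Pow(47729, -1)), Mul(Add(Rational(-45, 37), Mul(Rational(-1, 18), -36)), Pow(40580, -1))) = Add(Mul(26538, Rational(1, 47729)), Mul(Add(Rational(-45, 37), 2), Rational(1, 40580))) = Add(Rational(26538, 47729), Mul(Rational(29, 37), Rational(1, 40580))) = Add(Rational(26538, 47729), Rational(29, 1501460)) = Rational(39847129621, 71663184340)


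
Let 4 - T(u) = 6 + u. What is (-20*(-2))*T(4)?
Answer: -240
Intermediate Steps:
T(u) = -2 - u (T(u) = 4 - (6 + u) = 4 + (-6 - u) = -2 - u)
(-20*(-2))*T(4) = (-20*(-2))*(-2 - 1*4) = 40*(-2 - 4) = 40*(-6) = -240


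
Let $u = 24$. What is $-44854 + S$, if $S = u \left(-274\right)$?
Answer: $-51430$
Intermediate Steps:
$S = -6576$ ($S = 24 \left(-274\right) = -6576$)
$-44854 + S = -44854 - 6576 = -51430$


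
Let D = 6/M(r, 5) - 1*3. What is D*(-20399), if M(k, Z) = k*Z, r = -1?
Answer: 428379/5 ≈ 85676.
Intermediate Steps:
M(k, Z) = Z*k
D = -21/5 (D = 6/((5*(-1))) - 1*3 = 6/(-5) - 3 = 6*(-1/5) - 3 = -6/5 - 3 = -21/5 ≈ -4.2000)
D*(-20399) = -21/5*(-20399) = 428379/5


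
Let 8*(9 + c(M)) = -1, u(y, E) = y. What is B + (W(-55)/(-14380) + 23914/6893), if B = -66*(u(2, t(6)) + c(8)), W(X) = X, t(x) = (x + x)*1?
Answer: 4695607257/9912134 ≈ 473.72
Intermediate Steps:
t(x) = 2*x (t(x) = (2*x)*1 = 2*x)
c(M) = -73/8 (c(M) = -9 + (⅛)*(-1) = -9 - ⅛ = -73/8)
B = 1881/4 (B = -66*(2 - 73/8) = -66*(-57/8) = 1881/4 ≈ 470.25)
B + (W(-55)/(-14380) + 23914/6893) = 1881/4 + (-55/(-14380) + 23914/6893) = 1881/4 + (-55*(-1/14380) + 23914*(1/6893)) = 1881/4 + (11/2876 + 23914/6893) = 1881/4 + 68852487/19824268 = 4695607257/9912134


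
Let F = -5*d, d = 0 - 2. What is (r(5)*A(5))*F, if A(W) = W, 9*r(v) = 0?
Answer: 0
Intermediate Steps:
r(v) = 0 (r(v) = (1/9)*0 = 0)
d = -2
F = 10 (F = -5*(-2) = 10)
(r(5)*A(5))*F = (0*5)*10 = 0*10 = 0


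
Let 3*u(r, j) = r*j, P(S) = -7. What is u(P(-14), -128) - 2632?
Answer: -7000/3 ≈ -2333.3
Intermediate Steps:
u(r, j) = j*r/3 (u(r, j) = (r*j)/3 = (j*r)/3 = j*r/3)
u(P(-14), -128) - 2632 = (⅓)*(-128)*(-7) - 2632 = 896/3 - 2632 = -7000/3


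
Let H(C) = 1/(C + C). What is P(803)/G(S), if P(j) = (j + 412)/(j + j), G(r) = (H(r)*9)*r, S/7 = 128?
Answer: 135/803 ≈ 0.16812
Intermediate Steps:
S = 896 (S = 7*128 = 896)
H(C) = 1/(2*C)
G(r) = 9/2 (G(r) = ((1/(2*r))*9)*r = (9/(2*r))*r = 9/2)
P(j) = (412 + j)/(2*j) (P(j) = (412 + j)/((2*j)) = (412 + j)*(1/(2*j)) = (412 + j)/(2*j))
P(803)/G(S) = ((1/2)*(412 + 803)/803)/(9/2) = ((1/2)*(1/803)*1215)*(2/9) = (1215/1606)*(2/9) = 135/803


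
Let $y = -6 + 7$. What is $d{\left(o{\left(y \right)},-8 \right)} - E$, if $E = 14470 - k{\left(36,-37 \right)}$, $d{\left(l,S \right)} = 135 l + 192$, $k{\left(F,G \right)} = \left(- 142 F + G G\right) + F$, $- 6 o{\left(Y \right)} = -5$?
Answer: $- \frac{35745}{2} \approx -17873.0$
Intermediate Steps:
$y = 1$
$o{\left(Y \right)} = \frac{5}{6}$ ($o{\left(Y \right)} = \left(- \frac{1}{6}\right) \left(-5\right) = \frac{5}{6}$)
$k{\left(F,G \right)} = G^{2} - 141 F$ ($k{\left(F,G \right)} = \left(- 142 F + G^{2}\right) + F = \left(G^{2} - 142 F\right) + F = G^{2} - 141 F$)
$d{\left(l,S \right)} = 192 + 135 l$
$E = 18177$ ($E = 14470 - \left(\left(-37\right)^{2} - 5076\right) = 14470 - \left(1369 - 5076\right) = 14470 - -3707 = 14470 + 3707 = 18177$)
$d{\left(o{\left(y \right)},-8 \right)} - E = \left(192 + 135 \cdot \frac{5}{6}\right) - 18177 = \left(192 + \frac{225}{2}\right) - 18177 = \frac{609}{2} - 18177 = - \frac{35745}{2}$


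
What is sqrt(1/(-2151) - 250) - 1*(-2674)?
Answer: 2674 + I*sqrt(128522489)/717 ≈ 2674.0 + 15.811*I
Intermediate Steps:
sqrt(1/(-2151) - 250) - 1*(-2674) = sqrt(-1/2151 - 250) + 2674 = sqrt(-537751/2151) + 2674 = I*sqrt(128522489)/717 + 2674 = 2674 + I*sqrt(128522489)/717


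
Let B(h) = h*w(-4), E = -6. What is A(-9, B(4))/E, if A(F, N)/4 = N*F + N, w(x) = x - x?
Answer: 0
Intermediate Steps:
w(x) = 0
B(h) = 0 (B(h) = h*0 = 0)
A(F, N) = 4*N + 4*F*N (A(F, N) = 4*(N*F + N) = 4*(F*N + N) = 4*(N + F*N) = 4*N + 4*F*N)
A(-9, B(4))/E = (4*0*(1 - 9))/(-6) = (4*0*(-8))*(-1/6) = 0*(-1/6) = 0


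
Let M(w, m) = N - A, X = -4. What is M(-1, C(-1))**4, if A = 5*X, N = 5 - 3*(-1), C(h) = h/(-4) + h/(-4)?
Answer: 614656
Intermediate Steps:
C(h) = -h/2 (C(h) = h*(-1/4) + h*(-1/4) = -h/4 - h/4 = -h/2)
N = 8 (N = 5 + 3 = 8)
A = -20 (A = 5*(-4) = -20)
M(w, m) = 28 (M(w, m) = 8 - 1*(-20) = 8 + 20 = 28)
M(-1, C(-1))**4 = 28**4 = 614656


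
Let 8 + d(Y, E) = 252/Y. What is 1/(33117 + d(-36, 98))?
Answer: 1/33102 ≈ 3.0210e-5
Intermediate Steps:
d(Y, E) = -8 + 252/Y
1/(33117 + d(-36, 98)) = 1/(33117 + (-8 + 252/(-36))) = 1/(33117 + (-8 + 252*(-1/36))) = 1/(33117 + (-8 - 7)) = 1/(33117 - 15) = 1/33102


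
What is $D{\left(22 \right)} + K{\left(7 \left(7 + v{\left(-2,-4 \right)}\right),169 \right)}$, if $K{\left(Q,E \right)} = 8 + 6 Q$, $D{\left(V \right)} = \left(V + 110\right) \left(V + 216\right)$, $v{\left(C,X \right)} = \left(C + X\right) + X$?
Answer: $31298$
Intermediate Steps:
$v{\left(C,X \right)} = C + 2 X$
$D{\left(V \right)} = \left(110 + V\right) \left(216 + V\right)$
$D{\left(22 \right)} + K{\left(7 \left(7 + v{\left(-2,-4 \right)}\right),169 \right)} = \left(23760 + 22^{2} + 326 \cdot 22\right) + \left(8 + 6 \cdot 7 \left(7 + \left(-2 + 2 \left(-4\right)\right)\right)\right) = \left(23760 + 484 + 7172\right) + \left(8 + 6 \cdot 7 \left(7 - 10\right)\right) = 31416 + \left(8 + 6 \cdot 7 \left(7 - 10\right)\right) = 31416 + \left(8 + 6 \cdot 7 \left(-3\right)\right) = 31416 + \left(8 + 6 \left(-21\right)\right) = 31416 + \left(8 - 126\right) = 31416 - 118 = 31298$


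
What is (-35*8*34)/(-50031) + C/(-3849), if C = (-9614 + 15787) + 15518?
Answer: -20560391/3775869 ≈ -5.4452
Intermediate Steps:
C = 21691 (C = 6173 + 15518 = 21691)
(-35*8*34)/(-50031) + C/(-3849) = (-35*8*34)/(-50031) + 21691/(-3849) = -280*34*(-1/50031) + 21691*(-1/3849) = -9520*(-1/50031) - 21691/3849 = 560/2943 - 21691/3849 = -20560391/3775869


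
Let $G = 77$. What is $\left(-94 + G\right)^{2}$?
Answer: $289$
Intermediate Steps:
$\left(-94 + G\right)^{2} = \left(-94 + 77\right)^{2} = \left(-17\right)^{2} = 289$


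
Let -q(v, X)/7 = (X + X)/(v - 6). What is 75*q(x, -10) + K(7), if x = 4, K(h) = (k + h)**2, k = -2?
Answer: -5225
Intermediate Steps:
K(h) = (-2 + h)**2
q(v, X) = -14*X/(-6 + v) (q(v, X) = -7*(X + X)/(v - 6) = -7*2*X/(-6 + v) = -14*X/(-6 + v))
75*q(x, -10) + K(7) = 75*(-14*(-10)/(-6 + 4)) + (-2 + 7)**2 = 75*(-14*(-10)/(-2)) + 5**2 = 75*(-14*(-10)*(-1/2)) + 25 = 75*(-70) + 25 = -5250 + 25 = -5225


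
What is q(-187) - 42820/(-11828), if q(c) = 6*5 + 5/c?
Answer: 18575820/552959 ≈ 33.594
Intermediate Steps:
q(c) = 30 + 5/c
q(-187) - 42820/(-11828) = (30 + 5/(-187)) - 42820/(-11828) = (30 + 5*(-1/187)) - 42820*(-1)/11828 = (30 - 5/187) - 1*(-10705/2957) = 5605/187 + 10705/2957 = 18575820/552959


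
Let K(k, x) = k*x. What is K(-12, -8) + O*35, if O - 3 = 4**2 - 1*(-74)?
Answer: 3351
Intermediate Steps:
O = 93 (O = 3 + (4**2 - 1*(-74)) = 3 + (16 + 74) = 3 + 90 = 93)
K(-12, -8) + O*35 = -12*(-8) + 93*35 = 96 + 3255 = 3351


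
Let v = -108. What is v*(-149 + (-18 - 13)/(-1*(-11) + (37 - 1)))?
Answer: 759672/47 ≈ 16163.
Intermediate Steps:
v*(-149 + (-18 - 13)/(-1*(-11) + (37 - 1))) = -108*(-149 + (-18 - 13)/(-1*(-11) + (37 - 1))) = -108*(-149 - 31/(11 + 36)) = -108*(-149 - 31/47) = -108*(-7034/47) = 759672/47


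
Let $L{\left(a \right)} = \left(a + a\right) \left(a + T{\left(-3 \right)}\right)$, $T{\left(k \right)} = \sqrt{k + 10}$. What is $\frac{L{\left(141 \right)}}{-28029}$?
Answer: $- \frac{13254}{9343} - \frac{94 \sqrt{7}}{9343} \approx -1.4452$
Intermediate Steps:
$T{\left(k \right)} = \sqrt{10 + k}$
$L{\left(a \right)} = 2 a \left(a + \sqrt{7}\right)$ ($L{\left(a \right)} = \left(a + a\right) \left(a + \sqrt{10 - 3}\right) = 2 a \left(a + \sqrt{7}\right)$)
$\frac{L{\left(141 \right)}}{-28029} = \frac{2 \cdot 141 \left(141 + \sqrt{7}\right)}{-28029} = \left(39762 + 282 \sqrt{7}\right) \left(- \frac{1}{28029}\right) = - \frac{13254}{9343} - \frac{94 \sqrt{7}}{9343}$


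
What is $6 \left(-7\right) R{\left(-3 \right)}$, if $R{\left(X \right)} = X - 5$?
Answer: $336$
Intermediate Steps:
$R{\left(X \right)} = -5 + X$
$6 \left(-7\right) R{\left(-3 \right)} = 6 \left(-7\right) \left(-5 - 3\right) = \left(-42\right) \left(-8\right) = 336$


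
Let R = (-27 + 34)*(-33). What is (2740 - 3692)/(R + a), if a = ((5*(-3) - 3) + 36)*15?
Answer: -952/39 ≈ -24.410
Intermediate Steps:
R = -231 (R = 7*(-33) = -231)
a = 270 (a = ((-15 - 3) + 36)*15 = (-18 + 36)*15 = 18*15 = 270)
(2740 - 3692)/(R + a) = (2740 - 3692)/(-231 + 270) = -952/39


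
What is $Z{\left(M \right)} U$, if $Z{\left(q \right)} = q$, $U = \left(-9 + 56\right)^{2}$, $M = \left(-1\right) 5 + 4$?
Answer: $-2209$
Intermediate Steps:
$M = -1$ ($M = -5 + 4 = -1$)
$U = 2209$ ($U = 47^{2} = 2209$)
$Z{\left(M \right)} U = \left(-1\right) 2209 = -2209$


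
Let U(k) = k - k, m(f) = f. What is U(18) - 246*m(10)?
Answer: -2460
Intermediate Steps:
U(k) = 0
U(18) - 246*m(10) = 0 - 246*10 = 0 - 2460 = -2460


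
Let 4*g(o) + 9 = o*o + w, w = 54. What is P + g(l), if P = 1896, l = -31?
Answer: 4295/2 ≈ 2147.5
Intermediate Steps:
g(o) = 45/4 + o²/4 (g(o) = -9/4 + (o*o + 54)/4 = -9/4 + (o² + 54)/4 = -9/4 + (54 + o²)/4 = -9/4 + (27/2 + o²/4) = 45/4 + o²/4)
P + g(l) = 1896 + (45/4 + (¼)*(-31)²) = 1896 + (45/4 + (¼)*961) = 1896 + (45/4 + 961/4) = 1896 + 503/2 = 4295/2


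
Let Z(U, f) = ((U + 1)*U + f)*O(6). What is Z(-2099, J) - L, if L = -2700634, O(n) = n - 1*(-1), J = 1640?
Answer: 33538028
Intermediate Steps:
O(n) = 1 + n (O(n) = n + 1 = 1 + n)
Z(U, f) = 7*f + 7*U*(1 + U) (Z(U, f) = ((U + 1)*U + f)*(1 + 6) = ((1 + U)*U + f)*7 = (U*(1 + U) + f)*7 = (f + U*(1 + U))*7 = 7*f + 7*U*(1 + U))
Z(-2099, J) - L = (7*(-2099) + 7*1640 + 7*(-2099)²) - 1*(-2700634) = (-14693 + 11480 + 7*4405801) + 2700634 = (-14693 + 11480 + 30840607) + 2700634 = 30837394 + 2700634 = 33538028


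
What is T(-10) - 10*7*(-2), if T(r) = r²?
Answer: 240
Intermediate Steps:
T(-10) - 10*7*(-2) = (-10)² - 10*7*(-2) = 100 - 70*(-2) = 100 + 140 = 240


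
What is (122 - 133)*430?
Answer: -4730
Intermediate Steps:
(122 - 133)*430 = -11*430 = -4730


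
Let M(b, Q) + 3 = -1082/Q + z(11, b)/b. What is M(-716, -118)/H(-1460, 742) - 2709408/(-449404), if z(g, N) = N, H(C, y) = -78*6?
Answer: 2072835439/344692868 ≈ 6.0136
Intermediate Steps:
H(C, y) = -468
M(b, Q) = -2 - 1082/Q (M(b, Q) = -3 + (-1082/Q + b/b) = -3 + (-1082/Q + 1) = -3 + (1 - 1082/Q) = -2 - 1082/Q)
M(-716, -118)/H(-1460, 742) - 2709408/(-449404) = (-2 - 1082/(-118))/(-468) - 2709408/(-449404) = (-2 - 1082*(-1/118))*(-1/468) - 2709408*(-1/449404) = (-2 + 541/59)*(-1/468) + 677352/112351 = (423/59)*(-1/468) + 677352/112351 = -47/3068 + 677352/112351 = 2072835439/344692868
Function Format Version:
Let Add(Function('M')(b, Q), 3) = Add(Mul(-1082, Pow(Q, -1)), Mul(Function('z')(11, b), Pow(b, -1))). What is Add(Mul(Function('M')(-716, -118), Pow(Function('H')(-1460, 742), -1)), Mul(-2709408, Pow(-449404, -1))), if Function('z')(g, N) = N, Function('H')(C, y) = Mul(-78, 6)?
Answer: Rational(2072835439, 344692868) ≈ 6.0136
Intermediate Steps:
Function('H')(C, y) = -468
Function('M')(b, Q) = Add(-2, Mul(-1082, Pow(Q, -1))) (Function('M')(b, Q) = Add(-3, Add(Mul(-1082, Pow(Q, -1)), Mul(b, Pow(b, -1)))) = Add(-3, Add(Mul(-1082, Pow(Q, -1)), 1)) = Add(-3, Add(1, Mul(-1082, Pow(Q, -1)))) = Add(-2, Mul(-1082, Pow(Q, -1))))
Add(Mul(Function('M')(-716, -118), Pow(Function('H')(-1460, 742), -1)), Mul(-2709408, Pow(-449404, -1))) = Add(Mul(Add(-2, Mul(-1082, Pow(-118, -1))), Pow(-468, -1)), Mul(-2709408, Pow(-449404, -1))) = Add(Mul(Add(-2, Mul(-1082, Rational(-1, 118))), Rational(-1, 468)), Mul(-2709408, Rational(-1, 449404))) = Add(Mul(Add(-2, Rational(541, 59)), Rational(-1, 468)), Rational(677352, 112351)) = Add(Mul(Rational(423, 59), Rational(-1, 468)), Rational(677352, 112351)) = Add(Rational(-47, 3068), Rational(677352, 112351)) = Rational(2072835439, 344692868)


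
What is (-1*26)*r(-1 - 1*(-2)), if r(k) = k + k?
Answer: -52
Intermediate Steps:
r(k) = 2*k
(-1*26)*r(-1 - 1*(-2)) = (-1*26)*(2*(-1 - 1*(-2))) = -52*(-1 + 2) = -52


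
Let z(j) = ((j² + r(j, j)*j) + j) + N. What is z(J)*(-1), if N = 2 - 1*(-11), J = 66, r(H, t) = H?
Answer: -8791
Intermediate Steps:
N = 13 (N = 2 + 11 = 13)
z(j) = 13 + j + 2*j² (z(j) = ((j² + j*j) + j) + 13 = ((j² + j²) + j) + 13 = (2*j² + j) + 13 = (j + 2*j²) + 13 = 13 + j + 2*j²)
z(J)*(-1) = (13 + 66 + 2*66²)*(-1) = (13 + 66 + 2*4356)*(-1) = (13 + 66 + 8712)*(-1) = 8791*(-1) = -8791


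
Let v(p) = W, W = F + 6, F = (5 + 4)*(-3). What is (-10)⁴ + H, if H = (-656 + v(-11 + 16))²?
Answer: 468329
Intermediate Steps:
F = -27 (F = 9*(-3) = -27)
W = -21 (W = -27 + 6 = -21)
v(p) = -21
H = 458329 (H = (-656 - 21)² = (-677)² = 458329)
(-10)⁴ + H = (-10)⁴ + 458329 = 10000 + 458329 = 468329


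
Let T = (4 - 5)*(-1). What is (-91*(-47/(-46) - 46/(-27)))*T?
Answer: -308035/1242 ≈ -248.02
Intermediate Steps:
T = 1 (T = -1*(-1) = 1)
(-91*(-47/(-46) - 46/(-27)))*T = -91*(-47/(-46) - 46/(-27))*1 = -91*(-47*(-1/46) - 46*(-1/27))*1 = -91*(47/46 + 46/27)*1 = -91*3385/1242*1 = -308035/1242*1 = -308035/1242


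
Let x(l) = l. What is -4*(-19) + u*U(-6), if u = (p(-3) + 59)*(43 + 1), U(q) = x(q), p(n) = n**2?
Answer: -17876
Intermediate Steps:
U(q) = q
u = 2992 (u = ((-3)**2 + 59)*(43 + 1) = (9 + 59)*44 = 68*44 = 2992)
-4*(-19) + u*U(-6) = -4*(-19) + 2992*(-6) = 76 - 17952 = -17876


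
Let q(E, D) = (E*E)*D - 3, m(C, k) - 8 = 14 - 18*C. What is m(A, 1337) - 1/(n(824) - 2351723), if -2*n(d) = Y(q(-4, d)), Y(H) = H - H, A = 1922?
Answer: -81308471001/2351723 ≈ -34574.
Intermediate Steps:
m(C, k) = 22 - 18*C (m(C, k) = 8 + (14 - 18*C) = 22 - 18*C)
q(E, D) = -3 + D*E² (q(E, D) = E²*D - 3 = D*E² - 3 = -3 + D*E²)
Y(H) = 0
n(d) = 0 (n(d) = -½*0 = 0)
m(A, 1337) - 1/(n(824) - 2351723) = (22 - 18*1922) - 1/(0 - 2351723) = (22 - 34596) - 1/(-2351723) = -34574 - 1*(-1/2351723) = -34574 + 1/2351723 = -81308471001/2351723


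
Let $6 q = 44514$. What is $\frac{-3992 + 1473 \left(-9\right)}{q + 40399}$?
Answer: $- \frac{17249}{47818} \approx -0.36072$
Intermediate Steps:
$q = 7419$ ($q = \frac{1}{6} \cdot 44514 = 7419$)
$\frac{-3992 + 1473 \left(-9\right)}{q + 40399} = \frac{-3992 + 1473 \left(-9\right)}{7419 + 40399} = \frac{-3992 - 13257}{47818} = \left(-17249\right) \frac{1}{47818} = - \frac{17249}{47818}$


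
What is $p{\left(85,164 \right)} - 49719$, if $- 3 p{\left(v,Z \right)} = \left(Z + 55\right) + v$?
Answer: $- \frac{149461}{3} \approx -49820.0$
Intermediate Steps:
$p{\left(v,Z \right)} = - \frac{55}{3} - \frac{Z}{3} - \frac{v}{3}$ ($p{\left(v,Z \right)} = - \frac{\left(Z + 55\right) + v}{3} = - \frac{\left(55 + Z\right) + v}{3} = - \frac{55 + Z + v}{3} = - \frac{55}{3} - \frac{Z}{3} - \frac{v}{3}$)
$p{\left(85,164 \right)} - 49719 = \left(- \frac{55}{3} - \frac{164}{3} - \frac{85}{3}\right) - 49719 = - \frac{304}{3} - 49719 = - \frac{149461}{3}$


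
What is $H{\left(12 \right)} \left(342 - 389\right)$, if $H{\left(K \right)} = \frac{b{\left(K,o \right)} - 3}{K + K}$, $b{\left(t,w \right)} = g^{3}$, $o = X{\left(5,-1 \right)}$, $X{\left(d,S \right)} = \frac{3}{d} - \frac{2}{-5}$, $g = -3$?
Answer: $\frac{235}{4} \approx 58.75$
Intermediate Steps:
$X{\left(d,S \right)} = \frac{2}{5} + \frac{3}{d}$ ($X{\left(d,S \right)} = \frac{3}{d} - - \frac{2}{5} = \frac{3}{d} + \frac{2}{5} = \frac{2}{5} + \frac{3}{d}$)
$o = 1$ ($o = \frac{2}{5} + \frac{3}{5} = 1$)
$b{\left(t,w \right)} = -27$ ($b{\left(t,w \right)} = \left(-3\right)^{3} = -27$)
$H{\left(K \right)} = - \frac{15}{K}$ ($H{\left(K \right)} = \frac{-27 - 3}{K + K} = - \frac{30}{2 K} = - 30 \frac{1}{2 K} = - \frac{15}{K}$)
$H{\left(12 \right)} \left(342 - 389\right) = - \frac{15}{12} \left(342 - 389\right) = \left(-15\right) \frac{1}{12} \left(-47\right) = \left(- \frac{5}{4}\right) \left(-47\right) = \frac{235}{4}$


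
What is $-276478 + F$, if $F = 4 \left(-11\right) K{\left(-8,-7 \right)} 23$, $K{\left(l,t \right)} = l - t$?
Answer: $-275466$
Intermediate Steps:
$F = 1012$ ($F = 4 \left(-11\right) \left(-8 - -7\right) 23 = - 44 \left(-8 + 7\right) 23 = \left(-44\right) \left(-1\right) 23 = 44 \cdot 23 = 1012$)
$-276478 + F = -276478 + 1012 = -275466$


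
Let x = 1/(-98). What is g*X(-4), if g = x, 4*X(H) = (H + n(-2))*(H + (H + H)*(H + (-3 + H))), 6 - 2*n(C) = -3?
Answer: -3/28 ≈ -0.10714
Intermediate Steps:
n(C) = 9/2 (n(C) = 3 - ½*(-3) = 3 + 3/2 = 9/2)
x = -1/98 ≈ -0.010204
X(H) = (9/2 + H)*(H + 2*H*(-3 + 2*H))/4 (X(H) = ((H + 9/2)*(H + (H + H)*(H + (-3 + H))))/4 = ((9/2 + H)*(H + (2*H)*(-3 + 2*H)))/4 = ((9/2 + H)*(H + 2*H*(-3 + 2*H)))/4 = (9/2 + H)*(H + 2*H*(-3 + 2*H))/4)
g = -1/98 ≈ -0.010204
g*X(-4) = -(-4)*(-45 + 8*(-4)² + 26*(-4))/784 = -(-4)*(-45 + 8*16 - 104)/784 = -(-4)*(-45 + 128 - 104)/784 = -(-4)*(-21)/784 = -1/98*21/2 = -3/28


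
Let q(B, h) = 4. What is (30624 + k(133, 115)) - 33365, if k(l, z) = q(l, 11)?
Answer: -2737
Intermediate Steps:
k(l, z) = 4
(30624 + k(133, 115)) - 33365 = (30624 + 4) - 33365 = 30628 - 33365 = -2737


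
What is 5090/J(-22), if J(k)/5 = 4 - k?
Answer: 509/13 ≈ 39.154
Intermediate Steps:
J(k) = 20 - 5*k (J(k) = 5*(4 - k) = 20 - 5*k)
5090/J(-22) = 5090/(20 - 5*(-22)) = 5090/(20 + 110) = 5090/130 = 5090*(1/130) = 509/13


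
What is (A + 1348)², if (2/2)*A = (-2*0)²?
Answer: 1817104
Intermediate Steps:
A = 0 (A = (-2*0)² = 0² = 0)
(A + 1348)² = (0 + 1348)² = 1348² = 1817104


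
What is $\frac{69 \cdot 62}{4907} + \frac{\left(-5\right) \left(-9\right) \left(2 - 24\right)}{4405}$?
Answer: $\frac{2797332}{4323067} \approx 0.64707$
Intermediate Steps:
$\frac{69 \cdot 62}{4907} + \frac{\left(-5\right) \left(-9\right) \left(2 - 24\right)}{4405} = 4278 \cdot \frac{1}{4907} + 45 \left(-22\right) \frac{1}{4405} = \frac{4278}{4907} - \frac{198}{881} = \frac{2797332}{4323067}$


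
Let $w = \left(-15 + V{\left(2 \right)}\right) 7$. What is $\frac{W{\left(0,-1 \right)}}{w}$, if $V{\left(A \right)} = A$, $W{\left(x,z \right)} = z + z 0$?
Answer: $\frac{1}{91} \approx 0.010989$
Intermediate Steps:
$W{\left(x,z \right)} = z$ ($W{\left(x,z \right)} = z + 0 = z$)
$w = -91$ ($w = \left(-15 + 2\right) 7 = \left(-13\right) 7 = -91$)
$\frac{W{\left(0,-1 \right)}}{w} = - \frac{1}{-91} = \left(-1\right) \left(- \frac{1}{91}\right) = \frac{1}{91}$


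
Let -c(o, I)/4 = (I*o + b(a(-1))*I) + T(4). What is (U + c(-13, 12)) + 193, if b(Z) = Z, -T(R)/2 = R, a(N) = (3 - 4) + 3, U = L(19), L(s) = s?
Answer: 772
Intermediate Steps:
U = 19
a(N) = 2 (a(N) = -1 + 3 = 2)
T(R) = -2*R
c(o, I) = 32 - 8*I - 4*I*o (c(o, I) = -4*((I*o + 2*I) - 2*4) = -4*((2*I + I*o) - 8) = -4*(-8 + 2*I + I*o) = 32 - 8*I - 4*I*o)
(U + c(-13, 12)) + 193 = (19 + (32 - 8*12 - 4*12*(-13))) + 193 = (19 + (32 - 96 + 624)) + 193 = (19 + 560) + 193 = 579 + 193 = 772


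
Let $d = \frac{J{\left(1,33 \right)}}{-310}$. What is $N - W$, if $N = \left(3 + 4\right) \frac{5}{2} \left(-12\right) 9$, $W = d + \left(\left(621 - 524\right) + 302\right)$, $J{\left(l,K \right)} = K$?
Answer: $- \frac{709557}{310} \approx -2288.9$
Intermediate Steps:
$d = - \frac{33}{310}$ ($d = \frac{33}{-310} = 33 \left(- \frac{1}{310}\right) = - \frac{33}{310} \approx -0.10645$)
$W = \frac{123657}{310}$ ($W = - \frac{33}{310} + \left(\left(621 - 524\right) + 302\right) = - \frac{33}{310} + \left(97 + 302\right) = - \frac{33}{310} + 399 = \frac{123657}{310} \approx 398.89$)
$N = -1890$ ($N = 7 \cdot 5 \cdot \frac{1}{2} \left(-12\right) 9 = 7 \cdot \frac{5}{2} \left(-12\right) 9 = \frac{35}{2} \left(-12\right) 9 = \left(-210\right) 9 = -1890$)
$N - W = -1890 - \frac{123657}{310} = - \frac{709557}{310}$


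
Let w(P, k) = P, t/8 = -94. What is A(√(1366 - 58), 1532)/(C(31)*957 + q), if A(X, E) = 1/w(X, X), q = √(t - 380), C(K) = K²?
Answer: 306559*√327/184385661230498 - I*√92541/276578491845747 ≈ 3.0065e-8 - 1.0999e-12*I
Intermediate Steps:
t = -752 (t = 8*(-94) = -752)
q = 2*I*√283 (q = √(-752 - 380) = √(-1132) = 2*I*√283 ≈ 33.645*I)
A(X, E) = 1/X
A(√(1366 - 58), 1532)/(C(31)*957 + q) = 1/((√(1366 - 58))*(31²*957 + 2*I*√283)) = 1/((√1308)*(961*957 + 2*I*√283)) = 1/(((2*√327))*(919677 + 2*I*√283)) = (√327/654)/(919677 + 2*I*√283) = √327/(654*(919677 + 2*I*√283))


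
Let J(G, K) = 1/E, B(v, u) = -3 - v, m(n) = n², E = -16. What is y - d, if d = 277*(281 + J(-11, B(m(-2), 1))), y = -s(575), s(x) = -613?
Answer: -1235307/16 ≈ -77207.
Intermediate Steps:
J(G, K) = -1/16 (J(G, K) = 1/(-16) = -1/16)
y = 613 (y = -1*(-613) = 613)
d = 1245115/16 (d = 277*(281 - 1/16) = 277*(4495/16) = 1245115/16 ≈ 77820.)
y - d = 613 - 1*1245115/16 = 613 - 1245115/16 = -1235307/16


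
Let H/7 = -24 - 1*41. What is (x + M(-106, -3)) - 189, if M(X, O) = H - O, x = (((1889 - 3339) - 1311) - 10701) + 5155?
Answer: -8948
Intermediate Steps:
x = -8307 (x = ((-1450 - 1311) - 10701) + 5155 = (-2761 - 10701) + 5155 = -13462 + 5155 = -8307)
H = -455 (H = 7*(-24 - 1*41) = 7*(-24 - 41) = 7*(-65) = -455)
M(X, O) = -455 - O
(x + M(-106, -3)) - 189 = (-8307 + (-455 - 1*(-3))) - 189 = (-8307 + (-455 + 3)) - 189 = (-8307 - 452) - 189 = -8759 - 189 = -8948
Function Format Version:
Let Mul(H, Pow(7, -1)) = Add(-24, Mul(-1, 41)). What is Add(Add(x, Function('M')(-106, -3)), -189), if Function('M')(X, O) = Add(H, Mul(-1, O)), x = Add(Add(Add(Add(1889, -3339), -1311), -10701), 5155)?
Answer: -8948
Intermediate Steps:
x = -8307 (x = Add(Add(Add(-1450, -1311), -10701), 5155) = Add(Add(-2761, -10701), 5155) = Add(-13462, 5155) = -8307)
H = -455 (H = Mul(7, Add(-24, Mul(-1, 41))) = Mul(7, Add(-24, -41)) = Mul(7, -65) = -455)
Function('M')(X, O) = Add(-455, Mul(-1, O))
Add(Add(x, Function('M')(-106, -3)), -189) = Add(Add(-8307, Add(-455, Mul(-1, -3))), -189) = Add(Add(-8307, Add(-455, 3)), -189) = Add(Add(-8307, -452), -189) = Add(-8759, -189) = -8948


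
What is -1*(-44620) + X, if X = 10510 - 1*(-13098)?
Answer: 68228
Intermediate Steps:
X = 23608 (X = 10510 + 13098 = 23608)
-1*(-44620) + X = -1*(-44620) + 23608 = 44620 + 23608 = 68228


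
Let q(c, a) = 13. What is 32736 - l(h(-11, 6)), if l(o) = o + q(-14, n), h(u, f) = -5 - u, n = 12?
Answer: 32717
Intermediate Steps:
l(o) = 13 + o (l(o) = o + 13 = 13 + o)
32736 - l(h(-11, 6)) = 32736 - (13 + (-5 - 1*(-11))) = 32736 - (13 + (-5 + 11)) = 32736 - (13 + 6) = 32736 - 1*19 = 32736 - 19 = 32717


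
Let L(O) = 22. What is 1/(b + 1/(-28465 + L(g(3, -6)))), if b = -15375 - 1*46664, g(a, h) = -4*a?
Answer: -28443/1764575278 ≈ -1.6119e-5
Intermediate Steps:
b = -62039 (b = -15375 - 46664 = -62039)
1/(b + 1/(-28465 + L(g(3, -6)))) = 1/(-62039 + 1/(-28465 + 22)) = 1/(-62039 + 1/(-28443)) = 1/(-62039 - 1/28443) = 1/(-1764575278/28443) = -28443/1764575278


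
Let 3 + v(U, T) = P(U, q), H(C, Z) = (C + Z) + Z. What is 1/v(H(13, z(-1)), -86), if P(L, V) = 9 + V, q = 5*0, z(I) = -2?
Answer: ⅙ ≈ 0.16667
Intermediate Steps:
H(C, Z) = C + 2*Z
q = 0
v(U, T) = 6 (v(U, T) = -3 + (9 + 0) = -3 + 9 = 6)
1/v(H(13, z(-1)), -86) = 1/6 = ⅙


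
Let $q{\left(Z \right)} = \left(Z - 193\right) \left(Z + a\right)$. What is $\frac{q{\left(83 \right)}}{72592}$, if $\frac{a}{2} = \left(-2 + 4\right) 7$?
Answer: $- \frac{6105}{36296} \approx -0.1682$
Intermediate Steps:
$a = 28$ ($a = 2 \left(-2 + 4\right) 7 = 2 \cdot 2 \cdot 7 = 2 \cdot 14 = 28$)
$q{\left(Z \right)} = \left(-193 + Z\right) \left(28 + Z\right)$ ($q{\left(Z \right)} = \left(Z - 193\right) \left(Z + 28\right) = \left(-193 + Z\right) \left(28 + Z\right)$)
$\frac{q{\left(83 \right)}}{72592} = \frac{-5404 + 83^{2} - 13695}{72592} = \left(-5404 + 6889 - 13695\right) \frac{1}{72592} = \left(-12210\right) \frac{1}{72592} = - \frac{6105}{36296}$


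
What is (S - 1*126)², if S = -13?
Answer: 19321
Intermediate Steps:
(S - 1*126)² = (-13 - 1*126)² = (-13 - 126)² = (-139)² = 19321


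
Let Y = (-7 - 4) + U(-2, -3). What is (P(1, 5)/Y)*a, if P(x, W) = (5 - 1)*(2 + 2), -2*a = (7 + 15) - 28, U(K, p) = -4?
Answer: -16/5 ≈ -3.2000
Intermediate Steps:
a = 3 (a = -((7 + 15) - 28)/2 = -(22 - 28)/2 = -½*(-6) = 3)
P(x, W) = 16 (P(x, W) = 4*4 = 16)
Y = -15 (Y = (-7 - 4) - 4 = -11 - 4 = -15)
(P(1, 5)/Y)*a = (16/(-15))*3 = -1/15*16*3 = -16/15*3 = -16/5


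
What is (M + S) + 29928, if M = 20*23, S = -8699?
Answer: 21689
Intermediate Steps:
M = 460
(M + S) + 29928 = (460 - 8699) + 29928 = -8239 + 29928 = 21689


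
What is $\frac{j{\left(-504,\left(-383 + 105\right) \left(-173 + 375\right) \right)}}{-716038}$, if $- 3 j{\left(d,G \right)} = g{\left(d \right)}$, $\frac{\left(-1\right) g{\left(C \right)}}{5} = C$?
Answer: $\frac{420}{358019} \approx 0.0011731$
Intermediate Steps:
$g{\left(C \right)} = - 5 C$
$j{\left(d,G \right)} = \frac{5 d}{3}$ ($j{\left(d,G \right)} = - \frac{\left(-5\right) d}{3} = \frac{5 d}{3}$)
$\frac{j{\left(-504,\left(-383 + 105\right) \left(-173 + 375\right) \right)}}{-716038} = \frac{\frac{5}{3} \left(-504\right)}{-716038} = \left(-840\right) \left(- \frac{1}{716038}\right) = \frac{420}{358019}$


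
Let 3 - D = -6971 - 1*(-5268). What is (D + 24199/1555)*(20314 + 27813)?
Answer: 128837374683/1555 ≈ 8.2854e+7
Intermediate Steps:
D = 1706 (D = 3 - (-6971 - 1*(-5268)) = 3 - (-6971 + 5268) = 3 - 1*(-1703) = 3 + 1703 = 1706)
(D + 24199/1555)*(20314 + 27813) = (1706 + 24199/1555)*(20314 + 27813) = (1706 + 24199*(1/1555))*48127 = (1706 + 24199/1555)*48127 = (2677029/1555)*48127 = 128837374683/1555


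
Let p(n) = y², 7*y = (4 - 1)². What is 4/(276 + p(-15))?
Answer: 196/13605 ≈ 0.014406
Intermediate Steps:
y = 9/7 (y = (4 - 1)²/7 = (⅐)*3² = (⅐)*9 = 9/7 ≈ 1.2857)
p(n) = 81/49 (p(n) = (9/7)² = 81/49)
4/(276 + p(-15)) = 4/(276 + 81/49) = 4/(13605/49) = (49/13605)*4 = 196/13605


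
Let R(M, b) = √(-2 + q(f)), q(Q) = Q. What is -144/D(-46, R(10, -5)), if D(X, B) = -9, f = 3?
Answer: 16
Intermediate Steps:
R(M, b) = 1 (R(M, b) = √(-2 + 3) = √1 = 1)
-144/D(-46, R(10, -5)) = -144/(-9) = -144*(-⅑) = 16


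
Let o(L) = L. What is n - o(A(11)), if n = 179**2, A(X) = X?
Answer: 32030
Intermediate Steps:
n = 32041
n - o(A(11)) = 32041 - 1*11 = 32041 - 11 = 32030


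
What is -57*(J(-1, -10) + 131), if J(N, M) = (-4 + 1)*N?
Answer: -7638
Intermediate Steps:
J(N, M) = -3*N
-57*(J(-1, -10) + 131) = -57*(-3*(-1) + 131) = -57*(3 + 131) = -57*134 = -7638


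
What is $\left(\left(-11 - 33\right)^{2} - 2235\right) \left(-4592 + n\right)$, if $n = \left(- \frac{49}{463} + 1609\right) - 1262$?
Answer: $\frac{587679716}{463} \approx 1.2693 \cdot 10^{6}$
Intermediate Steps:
$n = \frac{160612}{463}$ ($n = \left(\left(-49\right) \frac{1}{463} + 1609\right) - 1262 = \left(- \frac{49}{463} + 1609\right) - 1262 = \frac{744918}{463} - 1262 = \frac{160612}{463} \approx 346.89$)
$\left(\left(-11 - 33\right)^{2} - 2235\right) \left(-4592 + n\right) = \left(\left(-11 - 33\right)^{2} - 2235\right) \left(-4592 + \frac{160612}{463}\right) = \left(\left(-44\right)^{2} - 2235\right) \left(- \frac{1965484}{463}\right) = \left(1936 - 2235\right) \left(- \frac{1965484}{463}\right) = \left(-299\right) \left(- \frac{1965484}{463}\right) = \frac{587679716}{463}$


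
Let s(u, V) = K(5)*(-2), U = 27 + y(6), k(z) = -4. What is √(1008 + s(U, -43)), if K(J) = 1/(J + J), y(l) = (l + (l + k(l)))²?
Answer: √25195/5 ≈ 31.746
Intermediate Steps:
y(l) = (-4 + 2*l)² (y(l) = (l + (l - 4))² = (l + (-4 + l))² = (-4 + 2*l)²)
K(J) = 1/(2*J)
U = 91 (U = 27 + 4*(-2 + 6)² = 27 + 4*4² = 27 + 4*16 = 27 + 64 = 91)
s(u, V) = -⅕ (s(u, V) = ((½)/5)*(-2) = ((½)*(⅕))*(-2) = (⅒)*(-2) = -⅕)
√(1008 + s(U, -43)) = √(1008 - ⅕) = √(5039/5) = √25195/5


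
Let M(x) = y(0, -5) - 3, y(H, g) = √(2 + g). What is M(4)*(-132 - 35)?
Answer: 501 - 167*I*√3 ≈ 501.0 - 289.25*I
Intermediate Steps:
M(x) = -3 + I*√3 (M(x) = √(2 - 5) - 3 = √(-3) - 3 = I*√3 - 3 = -3 + I*√3)
M(4)*(-132 - 35) = (-3 + I*√3)*(-132 - 35) = (-3 + I*√3)*(-167) = 501 - 167*I*√3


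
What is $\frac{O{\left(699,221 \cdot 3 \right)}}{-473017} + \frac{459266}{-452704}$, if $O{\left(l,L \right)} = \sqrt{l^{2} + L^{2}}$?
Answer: $- \frac{229633}{226352} - \frac{3 \sqrt{103130}}{473017} \approx -1.0165$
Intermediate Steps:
$O{\left(l,L \right)} = \sqrt{L^{2} + l^{2}}$
$\frac{O{\left(699,221 \cdot 3 \right)}}{-473017} + \frac{459266}{-452704} = \frac{\sqrt{\left(221 \cdot 3\right)^{2} + 699^{2}}}{-473017} + \frac{459266}{-452704} = \sqrt{663^{2} + 488601} \left(- \frac{1}{473017}\right) + 459266 \left(- \frac{1}{452704}\right) = \sqrt{439569 + 488601} \left(- \frac{1}{473017}\right) - \frac{229633}{226352} = \sqrt{928170} \left(- \frac{1}{473017}\right) - \frac{229633}{226352} = 3 \sqrt{103130} \left(- \frac{1}{473017}\right) - \frac{229633}{226352} = - \frac{3 \sqrt{103130}}{473017} - \frac{229633}{226352} = - \frac{229633}{226352} - \frac{3 \sqrt{103130}}{473017}$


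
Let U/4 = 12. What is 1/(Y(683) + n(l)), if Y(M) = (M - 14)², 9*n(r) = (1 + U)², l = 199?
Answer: 9/4030450 ≈ 2.2330e-6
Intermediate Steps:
U = 48 (U = 4*12 = 48)
n(r) = 2401/9 (n(r) = (1 + 48)²/9 = (⅑)*49² = (⅑)*2401 = 2401/9)
Y(M) = (-14 + M)²
1/(Y(683) + n(l)) = 1/((-14 + 683)² + 2401/9) = 1/(669² + 2401/9) = 1/(447561 + 2401/9) = 1/(4030450/9) = 9/4030450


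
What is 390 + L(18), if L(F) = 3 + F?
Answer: 411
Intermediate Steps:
390 + L(18) = 390 + (3 + 18) = 390 + 21 = 411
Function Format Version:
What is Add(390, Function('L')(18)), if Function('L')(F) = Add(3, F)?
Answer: 411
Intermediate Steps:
Add(390, Function('L')(18)) = Add(390, Add(3, 18)) = Add(390, 21) = 411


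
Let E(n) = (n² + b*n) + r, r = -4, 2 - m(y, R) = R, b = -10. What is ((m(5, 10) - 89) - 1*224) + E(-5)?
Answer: -250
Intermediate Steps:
m(y, R) = 2 - R
E(n) = -4 + n² - 10*n (E(n) = (n² - 10*n) - 4 = -4 + n² - 10*n)
((m(5, 10) - 89) - 1*224) + E(-5) = (((2 - 1*10) - 89) - 1*224) + (-4 + (-5)² - 10*(-5)) = (((2 - 10) - 89) - 224) + (-4 + 25 + 50) = ((-8 - 89) - 224) + 71 = (-97 - 224) + 71 = -321 + 71 = -250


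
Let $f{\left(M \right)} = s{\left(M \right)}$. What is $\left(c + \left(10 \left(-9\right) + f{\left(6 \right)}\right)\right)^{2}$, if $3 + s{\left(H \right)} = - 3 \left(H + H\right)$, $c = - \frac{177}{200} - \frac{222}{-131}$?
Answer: $\frac{11280106636569}{686440000} \approx 16433.0$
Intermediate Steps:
$c = \frac{21213}{26200}$ ($c = \left(-177\right) \frac{1}{200} - - \frac{222}{131} = - \frac{177}{200} + \frac{222}{131} = \frac{21213}{26200} \approx 0.80966$)
$s{\left(H \right)} = -3 - 6 H$ ($s{\left(H \right)} = -3 - 3 \left(H + H\right) = -3 - 3 \cdot 2 H = -3 - 6 H$)
$f{\left(M \right)} = -3 - 6 M$
$\left(c + \left(10 \left(-9\right) + f{\left(6 \right)}\right)\right)^{2} = \left(\frac{21213}{26200} + \left(10 \left(-9\right) - 39\right)\right)^{2} = \left(\frac{21213}{26200} - 129\right)^{2} = \left(- \frac{3358587}{26200}\right)^{2} = \frac{11280106636569}{686440000}$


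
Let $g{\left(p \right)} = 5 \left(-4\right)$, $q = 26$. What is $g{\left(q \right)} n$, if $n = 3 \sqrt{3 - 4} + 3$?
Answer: $-60 - 60 i \approx -60.0 - 60.0 i$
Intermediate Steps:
$g{\left(p \right)} = -20$
$n = 3 + 3 i$ ($n = 3 \sqrt{-1} + 3 = 3 i + 3 = 3 + 3 i \approx 3.0 + 3.0 i$)
$g{\left(q \right)} n = - 20 \left(3 + 3 i\right) = -60 - 60 i$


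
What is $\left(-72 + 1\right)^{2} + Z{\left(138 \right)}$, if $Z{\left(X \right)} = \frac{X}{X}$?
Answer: $5042$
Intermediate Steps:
$Z{\left(X \right)} = 1$
$\left(-72 + 1\right)^{2} + Z{\left(138 \right)} = \left(-72 + 1\right)^{2} + 1 = \left(-71\right)^{2} + 1 = 5041 + 1 = 5042$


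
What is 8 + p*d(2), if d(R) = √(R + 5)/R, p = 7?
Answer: 8 + 7*√7/2 ≈ 17.260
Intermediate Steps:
d(R) = √(5 + R)/R
8 + p*d(2) = 8 + 7*(√(5 + 2)/2) = 8 + 7*(√7/2) = 8 + 7*√7/2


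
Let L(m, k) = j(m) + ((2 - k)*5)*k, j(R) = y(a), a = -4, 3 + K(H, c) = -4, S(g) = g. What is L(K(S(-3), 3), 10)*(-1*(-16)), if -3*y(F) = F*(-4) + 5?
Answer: -6512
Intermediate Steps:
K(H, c) = -7 (K(H, c) = -3 - 4 = -7)
y(F) = -5/3 + 4*F/3 (y(F) = -(F*(-4) + 5)/3 = -(-4*F + 5)/3 = -(5 - 4*F)/3 = -5/3 + 4*F/3)
j(R) = -7 (j(R) = -5/3 + (4/3)*(-4) = -5/3 - 16/3 = -7)
L(m, k) = -7 + k*(10 - 5*k) (L(m, k) = -7 + ((2 - k)*5)*k = -7 + (10 - 5*k)*k = -7 + k*(10 - 5*k))
L(K(S(-3), 3), 10)*(-1*(-16)) = (-7 - 5*10² + 10*10)*(-1*(-16)) = (-7 - 5*100 + 100)*16 = (-7 - 500 + 100)*16 = -407*16 = -6512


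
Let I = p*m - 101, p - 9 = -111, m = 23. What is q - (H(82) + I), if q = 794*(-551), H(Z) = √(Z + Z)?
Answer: -435047 - 2*√41 ≈ -4.3506e+5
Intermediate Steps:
p = -102 (p = 9 - 111 = -102)
I = -2447 (I = -102*23 - 101 = -2346 - 101 = -2447)
H(Z) = √2*√Z (H(Z) = √(2*Z) = √2*√Z)
q = -437494
q - (H(82) + I) = -437494 - (√2*√82 - 2447) = -437494 - (2*√41 - 2447) = -437494 - (-2447 + 2*√41) = -437494 + (2447 - 2*√41) = -435047 - 2*√41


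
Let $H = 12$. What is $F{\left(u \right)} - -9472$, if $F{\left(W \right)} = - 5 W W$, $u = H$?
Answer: $8752$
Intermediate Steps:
$u = 12$
$F{\left(W \right)} = - 5 W^{2}$
$F{\left(u \right)} - -9472 = - 5 \cdot 12^{2} - -9472 = \left(-5\right) 144 + 9472 = -720 + 9472 = 8752$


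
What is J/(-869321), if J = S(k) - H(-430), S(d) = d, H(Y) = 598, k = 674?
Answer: -76/869321 ≈ -8.7425e-5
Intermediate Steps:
J = 76 (J = 674 - 1*598 = 674 - 598 = 76)
J/(-869321) = 76/(-869321) = 76*(-1/869321) = -76/869321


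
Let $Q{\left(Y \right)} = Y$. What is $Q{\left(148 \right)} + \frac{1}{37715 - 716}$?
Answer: $\frac{5475853}{36999} \approx 148.0$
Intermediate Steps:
$Q{\left(148 \right)} + \frac{1}{37715 - 716} = 148 + \frac{1}{37715 - 716} = 148 + \frac{1}{36999} = \frac{5475853}{36999}$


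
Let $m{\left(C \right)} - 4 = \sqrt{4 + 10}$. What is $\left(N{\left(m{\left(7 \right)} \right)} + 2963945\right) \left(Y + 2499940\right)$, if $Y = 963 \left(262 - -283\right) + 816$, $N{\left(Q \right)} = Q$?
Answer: $8967697418859 + 3025591 \sqrt{14} \approx 8.9677 \cdot 10^{12}$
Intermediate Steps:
$m{\left(C \right)} = 4 + \sqrt{14}$ ($m{\left(C \right)} = 4 + \sqrt{4 + 10} = 4 + \sqrt{14}$)
$Y = 525651$ ($Y = 963 \left(262 + 283\right) + 816 = 963 \cdot 545 + 816 = 524835 + 816 = 525651$)
$\left(N{\left(m{\left(7 \right)} \right)} + 2963945\right) \left(Y + 2499940\right) = \left(\left(4 + \sqrt{14}\right) + 2963945\right) \left(525651 + 2499940\right) = \left(2963949 + \sqrt{14}\right) 3025591 = 8967697418859 + 3025591 \sqrt{14}$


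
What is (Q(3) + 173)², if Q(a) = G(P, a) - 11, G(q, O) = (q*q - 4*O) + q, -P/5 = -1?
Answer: 32400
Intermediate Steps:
P = 5 (P = -5*(-1) = 5)
G(q, O) = q + q² - 4*O (G(q, O) = (q² - 4*O) + q = q + q² - 4*O)
Q(a) = 19 - 4*a (Q(a) = (5 + 5² - 4*a) - 11 = (5 + 25 - 4*a) - 11 = (30 - 4*a) - 11 = 19 - 4*a)
(Q(3) + 173)² = ((19 - 4*3) + 173)² = ((19 - 12) + 173)² = (7 + 173)² = 180² = 32400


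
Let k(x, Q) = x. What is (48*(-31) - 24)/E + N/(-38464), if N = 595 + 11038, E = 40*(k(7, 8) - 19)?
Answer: 547643/192320 ≈ 2.8476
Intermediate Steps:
E = -480 (E = 40*(7 - 19) = 40*(-12) = -480)
N = 11633
(48*(-31) - 24)/E + N/(-38464) = (48*(-31) - 24)/(-480) + 11633/(-38464) = (-1488 - 24)*(-1/480) + 11633*(-1/38464) = -1512*(-1/480) - 11633/38464 = 63/20 - 11633/38464 = 547643/192320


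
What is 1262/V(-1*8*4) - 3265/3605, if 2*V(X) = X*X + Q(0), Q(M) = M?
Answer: 287783/184576 ≈ 1.5592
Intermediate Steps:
V(X) = X²/2 (V(X) = (X*X + 0)/2 = (X² + 0)/2 = X²/2)
1262/V(-1*8*4) - 3265/3605 = 1262/(((-1*8*4)²/2)) - 3265/3605 = 1262/(((-8*4)²/2)) - 3265*1/3605 = 1262/(((½)*(-32)²)) - 653/721 = 1262/(((½)*1024)) - 653/721 = 1262/512 - 653/721 = 1262*(1/512) - 653/721 = 631/256 - 653/721 = 287783/184576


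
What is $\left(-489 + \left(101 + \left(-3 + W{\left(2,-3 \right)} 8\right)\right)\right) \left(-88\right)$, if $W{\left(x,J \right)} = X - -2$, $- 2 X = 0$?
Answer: $33000$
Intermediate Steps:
$X = 0$ ($X = \left(- \frac{1}{2}\right) 0 = 0$)
$W{\left(x,J \right)} = 2$ ($W{\left(x,J \right)} = 0 - -2 = 0 + 2 = 2$)
$\left(-489 + \left(101 + \left(-3 + W{\left(2,-3 \right)} 8\right)\right)\right) \left(-88\right) = \left(-489 + \left(101 + \left(-3 + 2 \cdot 8\right)\right)\right) \left(-88\right) = \left(-489 + \left(101 + \left(-3 + 16\right)\right)\right) \left(-88\right) = \left(-489 + \left(101 + 13\right)\right) \left(-88\right) = \left(-489 + 114\right) \left(-88\right) = \left(-375\right) \left(-88\right) = 33000$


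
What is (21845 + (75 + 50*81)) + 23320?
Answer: 49290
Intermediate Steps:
(21845 + (75 + 50*81)) + 23320 = (21845 + (75 + 4050)) + 23320 = (21845 + 4125) + 23320 = 25970 + 23320 = 49290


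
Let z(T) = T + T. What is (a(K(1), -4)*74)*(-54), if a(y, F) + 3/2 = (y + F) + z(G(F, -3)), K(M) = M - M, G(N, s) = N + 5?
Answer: 13986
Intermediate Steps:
G(N, s) = 5 + N
z(T) = 2*T
K(M) = 0
a(y, F) = 17/2 + y + 3*F (a(y, F) = -3/2 + ((y + F) + 2*(5 + F)) = -3/2 + ((F + y) + (10 + 2*F)) = -3/2 + (10 + y + 3*F) = 17/2 + y + 3*F)
(a(K(1), -4)*74)*(-54) = ((17/2 + 0 + 3*(-4))*74)*(-54) = ((17/2 + 0 - 12)*74)*(-54) = -7/2*74*(-54) = -259*(-54) = 13986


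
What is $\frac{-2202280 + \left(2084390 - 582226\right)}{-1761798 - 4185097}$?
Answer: $\frac{700116}{5946895} \approx 0.11773$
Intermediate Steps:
$\frac{-2202280 + \left(2084390 - 582226\right)}{-1761798 - 4185097} = \frac{-2202280 + 1502164}{-5946895} = \left(-700116\right) \left(- \frac{1}{5946895}\right) = \frac{700116}{5946895}$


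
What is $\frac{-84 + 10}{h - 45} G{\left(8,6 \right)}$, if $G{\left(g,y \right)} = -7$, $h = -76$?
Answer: $- \frac{518}{121} \approx -4.281$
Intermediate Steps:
$\frac{-84 + 10}{h - 45} G{\left(8,6 \right)} = \frac{-84 + 10}{-76 - 45} \left(-7\right) = - \frac{74}{-121} \left(-7\right) = \left(-74\right) \left(- \frac{1}{121}\right) \left(-7\right) = \frac{74}{121} \left(-7\right) = - \frac{518}{121}$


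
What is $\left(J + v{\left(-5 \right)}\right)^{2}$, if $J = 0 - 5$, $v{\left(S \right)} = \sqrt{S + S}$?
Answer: $\left(5 - i \sqrt{10}\right)^{2} \approx 15.0 - 31.623 i$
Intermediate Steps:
$v{\left(S \right)} = \sqrt{2} \sqrt{S}$ ($v{\left(S \right)} = \sqrt{2 S} = \sqrt{2} \sqrt{S}$)
$J = -5$ ($J = 0 - 5 = -5$)
$\left(J + v{\left(-5 \right)}\right)^{2} = \left(-5 + \sqrt{2} \sqrt{-5}\right)^{2} = \left(-5 + \sqrt{2} i \sqrt{5}\right)^{2} = \left(-5 + i \sqrt{10}\right)^{2}$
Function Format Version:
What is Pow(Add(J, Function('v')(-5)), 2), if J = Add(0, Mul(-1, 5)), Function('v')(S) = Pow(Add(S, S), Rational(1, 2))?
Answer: Pow(Add(5, Mul(-1, I, Pow(10, Rational(1, 2)))), 2) ≈ Add(15.000, Mul(-31.623, I))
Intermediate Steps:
Function('v')(S) = Mul(Pow(2, Rational(1, 2)), Pow(S, Rational(1, 2))) (Function('v')(S) = Pow(Mul(2, S), Rational(1, 2)) = Mul(Pow(2, Rational(1, 2)), Pow(S, Rational(1, 2))))
J = -5 (J = Add(0, -5) = -5)
Pow(Add(J, Function('v')(-5)), 2) = Pow(Add(-5, Mul(Pow(2, Rational(1, 2)), Pow(-5, Rational(1, 2)))), 2) = Pow(Add(-5, Mul(Pow(2, Rational(1, 2)), Mul(I, Pow(5, Rational(1, 2))))), 2) = Pow(Add(-5, Mul(I, Pow(10, Rational(1, 2)))), 2)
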